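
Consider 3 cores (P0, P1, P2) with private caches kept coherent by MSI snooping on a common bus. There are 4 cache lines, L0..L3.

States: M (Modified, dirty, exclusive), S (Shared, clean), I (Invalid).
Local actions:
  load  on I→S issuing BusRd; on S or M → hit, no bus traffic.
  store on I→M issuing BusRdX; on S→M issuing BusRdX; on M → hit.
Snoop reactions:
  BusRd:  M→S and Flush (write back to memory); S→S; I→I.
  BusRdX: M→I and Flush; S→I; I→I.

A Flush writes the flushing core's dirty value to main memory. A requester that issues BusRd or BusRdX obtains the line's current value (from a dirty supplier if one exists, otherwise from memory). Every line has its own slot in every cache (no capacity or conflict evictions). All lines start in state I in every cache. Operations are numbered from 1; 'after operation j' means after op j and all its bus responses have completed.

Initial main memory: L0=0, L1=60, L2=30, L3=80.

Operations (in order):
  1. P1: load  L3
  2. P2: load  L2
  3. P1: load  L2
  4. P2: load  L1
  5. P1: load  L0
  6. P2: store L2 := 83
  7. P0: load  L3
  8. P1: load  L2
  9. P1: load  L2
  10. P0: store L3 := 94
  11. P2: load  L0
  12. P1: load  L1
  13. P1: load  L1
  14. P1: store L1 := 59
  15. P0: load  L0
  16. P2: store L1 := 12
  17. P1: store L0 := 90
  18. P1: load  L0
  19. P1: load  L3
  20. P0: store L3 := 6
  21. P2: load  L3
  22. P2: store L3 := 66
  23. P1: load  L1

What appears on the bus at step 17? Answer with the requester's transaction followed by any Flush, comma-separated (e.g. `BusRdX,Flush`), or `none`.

1. P1: load  L3  bus=[BusRd]  L3: P0=I P1=S P2=I  mem[L3]=80
2. P2: load  L2  bus=[BusRd]  L2: P0=I P1=I P2=S  mem[L2]=30
3. P1: load  L2  bus=[BusRd]  L2: P0=I P1=S P2=S  mem[L2]=30
4. P2: load  L1  bus=[BusRd]  L1: P0=I P1=I P2=S  mem[L1]=60
5. P1: load  L0  bus=[BusRd]  L0: P0=I P1=S P2=I  mem[L0]=0
6. P2: store L2 := 83  bus=[BusRdX]  L2: P0=I P1=I P2=M  mem[L2]=30
7. P0: load  L3  bus=[BusRd]  L3: P0=S P1=S P2=I  mem[L3]=80
8. P1: load  L2  bus=[BusRd,Flush]  L2: P0=I P1=S P2=S  mem[L2]=83
9. P1: load  L2  bus=[-]  L2: P0=I P1=S P2=S  mem[L2]=83
10. P0: store L3 := 94  bus=[BusRdX]  L3: P0=M P1=I P2=I  mem[L3]=80
11. P2: load  L0  bus=[BusRd]  L0: P0=I P1=S P2=S  mem[L0]=0
12. P1: load  L1  bus=[BusRd]  L1: P0=I P1=S P2=S  mem[L1]=60
13. P1: load  L1  bus=[-]  L1: P0=I P1=S P2=S  mem[L1]=60
14. P1: store L1 := 59  bus=[BusRdX]  L1: P0=I P1=M P2=I  mem[L1]=60
15. P0: load  L0  bus=[BusRd]  L0: P0=S P1=S P2=S  mem[L0]=0
16. P2: store L1 := 12  bus=[BusRdX,Flush]  L1: P0=I P1=I P2=M  mem[L1]=59
17. P1: store L0 := 90  bus=[BusRdX]  L0: P0=I P1=M P2=I  mem[L0]=0
18. P1: load  L0  bus=[-]  L0: P0=I P1=M P2=I  mem[L0]=0
19. P1: load  L3  bus=[BusRd,Flush]  L3: P0=S P1=S P2=I  mem[L3]=94
20. P0: store L3 := 6  bus=[BusRdX]  L3: P0=M P1=I P2=I  mem[L3]=94
21. P2: load  L3  bus=[BusRd,Flush]  L3: P0=S P1=I P2=S  mem[L3]=6
22. P2: store L3 := 66  bus=[BusRdX]  L3: P0=I P1=I P2=M  mem[L3]=6
23. P1: load  L1  bus=[BusRd,Flush]  L1: P0=I P1=S P2=S  mem[L1]=12

bus = BusRdX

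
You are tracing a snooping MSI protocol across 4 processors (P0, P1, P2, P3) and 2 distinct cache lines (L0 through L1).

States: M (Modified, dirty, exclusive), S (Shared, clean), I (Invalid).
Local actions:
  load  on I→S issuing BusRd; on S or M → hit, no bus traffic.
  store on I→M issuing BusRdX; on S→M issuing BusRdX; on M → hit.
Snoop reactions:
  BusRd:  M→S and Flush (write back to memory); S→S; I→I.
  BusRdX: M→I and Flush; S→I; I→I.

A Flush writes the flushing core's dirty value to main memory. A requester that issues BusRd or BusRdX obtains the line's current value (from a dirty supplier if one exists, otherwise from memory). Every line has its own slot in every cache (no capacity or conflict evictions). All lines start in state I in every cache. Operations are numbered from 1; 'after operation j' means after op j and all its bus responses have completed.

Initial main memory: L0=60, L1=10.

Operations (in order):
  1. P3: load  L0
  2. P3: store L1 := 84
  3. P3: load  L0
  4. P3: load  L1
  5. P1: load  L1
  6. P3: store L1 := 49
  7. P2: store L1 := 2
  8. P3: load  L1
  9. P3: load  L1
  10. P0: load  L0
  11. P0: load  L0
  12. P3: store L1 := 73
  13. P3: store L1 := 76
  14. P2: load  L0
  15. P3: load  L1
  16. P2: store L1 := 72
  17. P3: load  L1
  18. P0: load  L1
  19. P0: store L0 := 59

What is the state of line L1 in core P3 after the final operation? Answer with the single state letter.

state = S

step 1: P3: load  L0  ⟶  IIIS  (L0)  txn=BusRd  M[L0]=60
step 2: P3: store L1 := 84  ⟶  IIIM  (L1)  txn=BusRdX  M[L1]=10
step 3: P3: load  L0  ⟶  IIIS  (L0)  txn=∅  M[L0]=60
step 4: P3: load  L1  ⟶  IIIM  (L1)  txn=∅  M[L1]=10
step 5: P1: load  L1  ⟶  ISIS  (L1)  txn=BusRd+Flush  M[L1]=84
step 6: P3: store L1 := 49  ⟶  IIIM  (L1)  txn=BusRdX  M[L1]=84
step 7: P2: store L1 := 2  ⟶  IIMI  (L1)  txn=BusRdX+Flush  M[L1]=49
step 8: P3: load  L1  ⟶  IISS  (L1)  txn=BusRd+Flush  M[L1]=2
step 9: P3: load  L1  ⟶  IISS  (L1)  txn=∅  M[L1]=2
step 10: P0: load  L0  ⟶  SIIS  (L0)  txn=BusRd  M[L0]=60
step 11: P0: load  L0  ⟶  SIIS  (L0)  txn=∅  M[L0]=60
step 12: P3: store L1 := 73  ⟶  IIIM  (L1)  txn=BusRdX  M[L1]=2
step 13: P3: store L1 := 76  ⟶  IIIM  (L1)  txn=∅  M[L1]=2
step 14: P2: load  L0  ⟶  SISS  (L0)  txn=BusRd  M[L0]=60
step 15: P3: load  L1  ⟶  IIIM  (L1)  txn=∅  M[L1]=2
step 16: P2: store L1 := 72  ⟶  IIMI  (L1)  txn=BusRdX+Flush  M[L1]=76
step 17: P3: load  L1  ⟶  IISS  (L1)  txn=BusRd+Flush  M[L1]=72
step 18: P0: load  L1  ⟶  SISS  (L1)  txn=BusRd  M[L1]=72
step 19: P0: store L0 := 59  ⟶  MIII  (L0)  txn=BusRdX  M[L0]=60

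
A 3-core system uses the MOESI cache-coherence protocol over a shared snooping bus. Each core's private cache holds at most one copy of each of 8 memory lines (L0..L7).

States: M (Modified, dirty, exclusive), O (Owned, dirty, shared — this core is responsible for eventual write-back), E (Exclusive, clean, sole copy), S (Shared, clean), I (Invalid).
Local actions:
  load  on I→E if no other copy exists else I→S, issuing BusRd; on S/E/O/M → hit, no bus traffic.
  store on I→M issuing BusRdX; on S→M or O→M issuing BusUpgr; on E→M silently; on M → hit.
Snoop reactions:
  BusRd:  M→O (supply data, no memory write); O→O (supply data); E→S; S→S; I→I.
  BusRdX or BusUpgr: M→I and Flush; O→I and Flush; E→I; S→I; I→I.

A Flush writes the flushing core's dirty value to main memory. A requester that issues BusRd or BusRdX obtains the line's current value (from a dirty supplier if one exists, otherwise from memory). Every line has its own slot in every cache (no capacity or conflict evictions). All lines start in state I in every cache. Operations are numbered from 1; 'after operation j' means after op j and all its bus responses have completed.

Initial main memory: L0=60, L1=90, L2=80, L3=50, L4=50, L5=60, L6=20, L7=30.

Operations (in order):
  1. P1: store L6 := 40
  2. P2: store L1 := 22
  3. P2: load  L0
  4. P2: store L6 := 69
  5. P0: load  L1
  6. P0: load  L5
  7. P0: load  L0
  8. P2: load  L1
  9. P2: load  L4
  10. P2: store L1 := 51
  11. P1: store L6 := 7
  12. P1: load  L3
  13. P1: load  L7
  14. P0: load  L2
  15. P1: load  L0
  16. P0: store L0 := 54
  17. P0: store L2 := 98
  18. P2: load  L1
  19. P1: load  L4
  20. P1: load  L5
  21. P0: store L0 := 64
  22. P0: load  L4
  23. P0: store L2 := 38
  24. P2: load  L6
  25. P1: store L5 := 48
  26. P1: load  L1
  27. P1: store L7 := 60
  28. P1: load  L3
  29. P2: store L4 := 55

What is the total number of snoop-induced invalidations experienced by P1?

step 1: P1: store L6 := 40  ⟶  IMI  (L6)  txn=BusRdX  M[L6]=20
step 2: P2: store L1 := 22  ⟶  IIM  (L1)  txn=BusRdX  M[L1]=90
step 3: P2: load  L0  ⟶  IIE  (L0)  txn=BusRd  M[L0]=60
step 4: P2: store L6 := 69  ⟶  IIM  (L6)  txn=BusRdX+Flush  M[L6]=40
step 5: P0: load  L1  ⟶  SIO  (L1)  txn=BusRd  M[L1]=90
step 6: P0: load  L5  ⟶  EII  (L5)  txn=BusRd  M[L5]=60
step 7: P0: load  L0  ⟶  SIS  (L0)  txn=BusRd  M[L0]=60
step 8: P2: load  L1  ⟶  SIO  (L1)  txn=∅  M[L1]=90
step 9: P2: load  L4  ⟶  IIE  (L4)  txn=BusRd  M[L4]=50
step 10: P2: store L1 := 51  ⟶  IIM  (L1)  txn=BusUpgr  M[L1]=90
step 11: P1: store L6 := 7  ⟶  IMI  (L6)  txn=BusRdX+Flush  M[L6]=69
step 12: P1: load  L3  ⟶  IEI  (L3)  txn=BusRd  M[L3]=50
step 13: P1: load  L7  ⟶  IEI  (L7)  txn=BusRd  M[L7]=30
step 14: P0: load  L2  ⟶  EII  (L2)  txn=BusRd  M[L2]=80
step 15: P1: load  L0  ⟶  SSS  (L0)  txn=BusRd  M[L0]=60
step 16: P0: store L0 := 54  ⟶  MII  (L0)  txn=BusUpgr  M[L0]=60
step 17: P0: store L2 := 98  ⟶  MII  (L2)  txn=∅  M[L2]=80
step 18: P2: load  L1  ⟶  IIM  (L1)  txn=∅  M[L1]=90
step 19: P1: load  L4  ⟶  ISS  (L4)  txn=BusRd  M[L4]=50
step 20: P1: load  L5  ⟶  SSI  (L5)  txn=BusRd  M[L5]=60
step 21: P0: store L0 := 64  ⟶  MII  (L0)  txn=∅  M[L0]=60
step 22: P0: load  L4  ⟶  SSS  (L4)  txn=BusRd  M[L4]=50
step 23: P0: store L2 := 38  ⟶  MII  (L2)  txn=∅  M[L2]=80
step 24: P2: load  L6  ⟶  IOS  (L6)  txn=BusRd  M[L6]=69
step 25: P1: store L5 := 48  ⟶  IMI  (L5)  txn=BusUpgr  M[L5]=60
step 26: P1: load  L1  ⟶  ISO  (L1)  txn=BusRd  M[L1]=90
step 27: P1: store L7 := 60  ⟶  IMI  (L7)  txn=∅  M[L7]=30
step 28: P1: load  L3  ⟶  IEI  (L3)  txn=∅  M[L3]=50
step 29: P2: store L4 := 55  ⟶  IIM  (L4)  txn=BusUpgr  M[L4]=50

invalidations = 3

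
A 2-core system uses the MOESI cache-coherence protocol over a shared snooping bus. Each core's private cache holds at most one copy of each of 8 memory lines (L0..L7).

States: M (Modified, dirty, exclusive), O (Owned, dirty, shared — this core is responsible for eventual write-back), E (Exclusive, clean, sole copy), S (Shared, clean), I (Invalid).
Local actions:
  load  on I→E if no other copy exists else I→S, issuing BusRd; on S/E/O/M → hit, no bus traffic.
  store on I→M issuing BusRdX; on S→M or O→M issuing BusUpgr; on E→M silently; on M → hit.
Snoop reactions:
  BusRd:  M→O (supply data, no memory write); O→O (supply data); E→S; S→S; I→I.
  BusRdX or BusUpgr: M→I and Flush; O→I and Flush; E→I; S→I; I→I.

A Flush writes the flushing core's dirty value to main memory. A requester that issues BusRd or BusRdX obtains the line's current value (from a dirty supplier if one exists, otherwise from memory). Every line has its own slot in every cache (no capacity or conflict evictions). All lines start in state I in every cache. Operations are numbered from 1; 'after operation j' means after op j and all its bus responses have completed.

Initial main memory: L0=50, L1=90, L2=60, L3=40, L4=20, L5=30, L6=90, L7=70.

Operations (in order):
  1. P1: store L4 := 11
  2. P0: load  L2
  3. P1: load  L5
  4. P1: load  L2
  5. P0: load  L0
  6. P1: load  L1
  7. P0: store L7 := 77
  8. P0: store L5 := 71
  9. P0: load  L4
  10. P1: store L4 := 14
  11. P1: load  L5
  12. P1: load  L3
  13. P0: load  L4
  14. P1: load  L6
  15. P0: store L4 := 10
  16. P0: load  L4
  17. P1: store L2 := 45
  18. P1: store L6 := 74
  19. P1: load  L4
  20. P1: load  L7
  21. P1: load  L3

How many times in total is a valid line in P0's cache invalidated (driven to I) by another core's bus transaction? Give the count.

1. P1: store L4 := 11  bus=[BusRdX]  L4: P0=I P1=M  mem[L4]=20
2. P0: load  L2  bus=[BusRd]  L2: P0=E P1=I  mem[L2]=60
3. P1: load  L5  bus=[BusRd]  L5: P0=I P1=E  mem[L5]=30
4. P1: load  L2  bus=[BusRd]  L2: P0=S P1=S  mem[L2]=60
5. P0: load  L0  bus=[BusRd]  L0: P0=E P1=I  mem[L0]=50
6. P1: load  L1  bus=[BusRd]  L1: P0=I P1=E  mem[L1]=90
7. P0: store L7 := 77  bus=[BusRdX]  L7: P0=M P1=I  mem[L7]=70
8. P0: store L5 := 71  bus=[BusRdX]  L5: P0=M P1=I  mem[L5]=30
9. P0: load  L4  bus=[BusRd]  L4: P0=S P1=O  mem[L4]=20
10. P1: store L4 := 14  bus=[BusUpgr]  L4: P0=I P1=M  mem[L4]=20
11. P1: load  L5  bus=[BusRd]  L5: P0=O P1=S  mem[L5]=30
12. P1: load  L3  bus=[BusRd]  L3: P0=I P1=E  mem[L3]=40
13. P0: load  L4  bus=[BusRd]  L4: P0=S P1=O  mem[L4]=20
14. P1: load  L6  bus=[BusRd]  L6: P0=I P1=E  mem[L6]=90
15. P0: store L4 := 10  bus=[BusUpgr,Flush]  L4: P0=M P1=I  mem[L4]=14
16. P0: load  L4  bus=[-]  L4: P0=M P1=I  mem[L4]=14
17. P1: store L2 := 45  bus=[BusUpgr]  L2: P0=I P1=M  mem[L2]=60
18. P1: store L6 := 74  bus=[-]  L6: P0=I P1=M  mem[L6]=90
19. P1: load  L4  bus=[BusRd]  L4: P0=O P1=S  mem[L4]=14
20. P1: load  L7  bus=[BusRd]  L7: P0=O P1=S  mem[L7]=70
21. P1: load  L3  bus=[-]  L3: P0=I P1=E  mem[L3]=40

invalidations = 2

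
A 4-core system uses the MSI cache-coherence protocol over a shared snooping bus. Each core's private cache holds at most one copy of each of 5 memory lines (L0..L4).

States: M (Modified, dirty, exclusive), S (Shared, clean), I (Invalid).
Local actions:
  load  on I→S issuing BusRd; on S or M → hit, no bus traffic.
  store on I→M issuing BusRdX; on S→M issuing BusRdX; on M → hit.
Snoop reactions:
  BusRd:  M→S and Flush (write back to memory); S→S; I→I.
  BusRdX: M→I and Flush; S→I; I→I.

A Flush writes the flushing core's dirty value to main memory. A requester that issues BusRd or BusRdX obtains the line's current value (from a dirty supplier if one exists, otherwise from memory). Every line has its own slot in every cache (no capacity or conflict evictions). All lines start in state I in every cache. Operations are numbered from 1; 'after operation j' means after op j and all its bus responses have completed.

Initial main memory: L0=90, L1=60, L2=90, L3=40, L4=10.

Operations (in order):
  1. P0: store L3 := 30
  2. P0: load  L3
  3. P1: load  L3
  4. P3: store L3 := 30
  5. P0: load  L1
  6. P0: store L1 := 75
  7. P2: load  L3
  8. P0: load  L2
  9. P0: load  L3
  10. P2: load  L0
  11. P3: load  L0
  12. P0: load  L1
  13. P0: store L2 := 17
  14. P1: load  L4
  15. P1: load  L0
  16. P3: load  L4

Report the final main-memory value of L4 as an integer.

memory[L4] = 10

1. P0: store L3 := 30  bus=[BusRdX]  L3: P0=M P1=I P2=I P3=I  mem[L3]=40
2. P0: load  L3  bus=[-]  L3: P0=M P1=I P2=I P3=I  mem[L3]=40
3. P1: load  L3  bus=[BusRd,Flush]  L3: P0=S P1=S P2=I P3=I  mem[L3]=30
4. P3: store L3 := 30  bus=[BusRdX]  L3: P0=I P1=I P2=I P3=M  mem[L3]=30
5. P0: load  L1  bus=[BusRd]  L1: P0=S P1=I P2=I P3=I  mem[L1]=60
6. P0: store L1 := 75  bus=[BusRdX]  L1: P0=M P1=I P2=I P3=I  mem[L1]=60
7. P2: load  L3  bus=[BusRd,Flush]  L3: P0=I P1=I P2=S P3=S  mem[L3]=30
8. P0: load  L2  bus=[BusRd]  L2: P0=S P1=I P2=I P3=I  mem[L2]=90
9. P0: load  L3  bus=[BusRd]  L3: P0=S P1=I P2=S P3=S  mem[L3]=30
10. P2: load  L0  bus=[BusRd]  L0: P0=I P1=I P2=S P3=I  mem[L0]=90
11. P3: load  L0  bus=[BusRd]  L0: P0=I P1=I P2=S P3=S  mem[L0]=90
12. P0: load  L1  bus=[-]  L1: P0=M P1=I P2=I P3=I  mem[L1]=60
13. P0: store L2 := 17  bus=[BusRdX]  L2: P0=M P1=I P2=I P3=I  mem[L2]=90
14. P1: load  L4  bus=[BusRd]  L4: P0=I P1=S P2=I P3=I  mem[L4]=10
15. P1: load  L0  bus=[BusRd]  L0: P0=I P1=S P2=S P3=S  mem[L0]=90
16. P3: load  L4  bus=[BusRd]  L4: P0=I P1=S P2=I P3=S  mem[L4]=10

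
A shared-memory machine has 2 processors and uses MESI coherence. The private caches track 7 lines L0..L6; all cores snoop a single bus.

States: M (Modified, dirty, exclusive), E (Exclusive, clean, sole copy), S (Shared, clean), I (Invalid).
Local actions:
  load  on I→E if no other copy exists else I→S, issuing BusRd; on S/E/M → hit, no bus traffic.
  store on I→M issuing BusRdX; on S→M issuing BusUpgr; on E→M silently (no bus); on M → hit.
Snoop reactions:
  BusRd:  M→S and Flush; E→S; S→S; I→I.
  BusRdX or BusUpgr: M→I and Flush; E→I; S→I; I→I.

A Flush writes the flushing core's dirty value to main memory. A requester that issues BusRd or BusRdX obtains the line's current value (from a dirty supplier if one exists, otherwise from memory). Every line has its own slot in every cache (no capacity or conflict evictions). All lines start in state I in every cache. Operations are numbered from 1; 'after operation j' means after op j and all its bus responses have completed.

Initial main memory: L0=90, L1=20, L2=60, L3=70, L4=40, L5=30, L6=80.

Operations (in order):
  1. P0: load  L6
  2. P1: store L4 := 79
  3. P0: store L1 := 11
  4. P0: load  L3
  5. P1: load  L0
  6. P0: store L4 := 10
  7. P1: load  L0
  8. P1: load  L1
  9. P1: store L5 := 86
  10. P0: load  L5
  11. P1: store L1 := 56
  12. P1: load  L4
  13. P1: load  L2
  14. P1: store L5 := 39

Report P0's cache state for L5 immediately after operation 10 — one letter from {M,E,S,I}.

[1] P0: load  L6 | P0:E(80), P1:I | bus: BusRd
[2] P1: store L4 := 79 | P0:I, P1:M(79) | bus: BusRdX
[3] P0: store L1 := 11 | P0:M(11), P1:I | bus: BusRdX
[4] P0: load  L3 | P0:E(70), P1:I | bus: BusRd
[5] P1: load  L0 | P0:I, P1:E(90) | bus: BusRd
[6] P0: store L4 := 10 | P0:M(10), P1:I | bus: BusRdX,Flush
[7] P1: load  L0 | P0:I, P1:E(90) | bus: none
[8] P1: load  L1 | P0:S(11), P1:S(11) | bus: BusRd,Flush
[9] P1: store L5 := 86 | P0:I, P1:M(86) | bus: BusRdX
[10] P0: load  L5 | P0:S(86), P1:S(86) | bus: BusRd,Flush
[11] P1: store L1 := 56 | P0:I, P1:M(56) | bus: BusUpgr
[12] P1: load  L4 | P0:S(10), P1:S(10) | bus: BusRd,Flush
[13] P1: load  L2 | P0:I, P1:E(60) | bus: BusRd
[14] P1: store L5 := 39 | P0:I, P1:M(39) | bus: BusUpgr

state = S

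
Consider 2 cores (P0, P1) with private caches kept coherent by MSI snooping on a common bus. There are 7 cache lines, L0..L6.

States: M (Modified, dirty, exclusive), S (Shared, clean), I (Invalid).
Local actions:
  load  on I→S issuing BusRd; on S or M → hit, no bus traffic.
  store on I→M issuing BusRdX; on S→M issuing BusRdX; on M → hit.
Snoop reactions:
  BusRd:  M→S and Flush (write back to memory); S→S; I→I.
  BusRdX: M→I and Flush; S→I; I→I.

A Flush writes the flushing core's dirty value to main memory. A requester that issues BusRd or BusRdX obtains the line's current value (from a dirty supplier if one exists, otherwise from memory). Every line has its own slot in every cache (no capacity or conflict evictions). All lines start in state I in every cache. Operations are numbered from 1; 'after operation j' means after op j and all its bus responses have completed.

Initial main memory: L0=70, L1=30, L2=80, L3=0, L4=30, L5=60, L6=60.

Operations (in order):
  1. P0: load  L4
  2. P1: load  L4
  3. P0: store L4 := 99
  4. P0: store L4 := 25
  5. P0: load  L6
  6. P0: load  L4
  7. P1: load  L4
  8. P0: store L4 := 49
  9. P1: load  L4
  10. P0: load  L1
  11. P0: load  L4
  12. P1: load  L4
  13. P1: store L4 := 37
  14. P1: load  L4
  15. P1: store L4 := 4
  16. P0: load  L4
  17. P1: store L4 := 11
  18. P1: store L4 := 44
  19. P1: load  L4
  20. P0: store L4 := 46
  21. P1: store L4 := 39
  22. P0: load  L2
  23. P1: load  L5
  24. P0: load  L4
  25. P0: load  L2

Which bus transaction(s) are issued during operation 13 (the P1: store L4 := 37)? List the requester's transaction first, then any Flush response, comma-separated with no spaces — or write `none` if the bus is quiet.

bus = BusRdX

1. P0: load  L4  bus=[BusRd]  L4: P0=S P1=I  mem[L4]=30
2. P1: load  L4  bus=[BusRd]  L4: P0=S P1=S  mem[L4]=30
3. P0: store L4 := 99  bus=[BusRdX]  L4: P0=M P1=I  mem[L4]=30
4. P0: store L4 := 25  bus=[-]  L4: P0=M P1=I  mem[L4]=30
5. P0: load  L6  bus=[BusRd]  L6: P0=S P1=I  mem[L6]=60
6. P0: load  L4  bus=[-]  L4: P0=M P1=I  mem[L4]=30
7. P1: load  L4  bus=[BusRd,Flush]  L4: P0=S P1=S  mem[L4]=25
8. P0: store L4 := 49  bus=[BusRdX]  L4: P0=M P1=I  mem[L4]=25
9. P1: load  L4  bus=[BusRd,Flush]  L4: P0=S P1=S  mem[L4]=49
10. P0: load  L1  bus=[BusRd]  L1: P0=S P1=I  mem[L1]=30
11. P0: load  L4  bus=[-]  L4: P0=S P1=S  mem[L4]=49
12. P1: load  L4  bus=[-]  L4: P0=S P1=S  mem[L4]=49
13. P1: store L4 := 37  bus=[BusRdX]  L4: P0=I P1=M  mem[L4]=49
14. P1: load  L4  bus=[-]  L4: P0=I P1=M  mem[L4]=49
15. P1: store L4 := 4  bus=[-]  L4: P0=I P1=M  mem[L4]=49
16. P0: load  L4  bus=[BusRd,Flush]  L4: P0=S P1=S  mem[L4]=4
17. P1: store L4 := 11  bus=[BusRdX]  L4: P0=I P1=M  mem[L4]=4
18. P1: store L4 := 44  bus=[-]  L4: P0=I P1=M  mem[L4]=4
19. P1: load  L4  bus=[-]  L4: P0=I P1=M  mem[L4]=4
20. P0: store L4 := 46  bus=[BusRdX,Flush]  L4: P0=M P1=I  mem[L4]=44
21. P1: store L4 := 39  bus=[BusRdX,Flush]  L4: P0=I P1=M  mem[L4]=46
22. P0: load  L2  bus=[BusRd]  L2: P0=S P1=I  mem[L2]=80
23. P1: load  L5  bus=[BusRd]  L5: P0=I P1=S  mem[L5]=60
24. P0: load  L4  bus=[BusRd,Flush]  L4: P0=S P1=S  mem[L4]=39
25. P0: load  L2  bus=[-]  L2: P0=S P1=I  mem[L2]=80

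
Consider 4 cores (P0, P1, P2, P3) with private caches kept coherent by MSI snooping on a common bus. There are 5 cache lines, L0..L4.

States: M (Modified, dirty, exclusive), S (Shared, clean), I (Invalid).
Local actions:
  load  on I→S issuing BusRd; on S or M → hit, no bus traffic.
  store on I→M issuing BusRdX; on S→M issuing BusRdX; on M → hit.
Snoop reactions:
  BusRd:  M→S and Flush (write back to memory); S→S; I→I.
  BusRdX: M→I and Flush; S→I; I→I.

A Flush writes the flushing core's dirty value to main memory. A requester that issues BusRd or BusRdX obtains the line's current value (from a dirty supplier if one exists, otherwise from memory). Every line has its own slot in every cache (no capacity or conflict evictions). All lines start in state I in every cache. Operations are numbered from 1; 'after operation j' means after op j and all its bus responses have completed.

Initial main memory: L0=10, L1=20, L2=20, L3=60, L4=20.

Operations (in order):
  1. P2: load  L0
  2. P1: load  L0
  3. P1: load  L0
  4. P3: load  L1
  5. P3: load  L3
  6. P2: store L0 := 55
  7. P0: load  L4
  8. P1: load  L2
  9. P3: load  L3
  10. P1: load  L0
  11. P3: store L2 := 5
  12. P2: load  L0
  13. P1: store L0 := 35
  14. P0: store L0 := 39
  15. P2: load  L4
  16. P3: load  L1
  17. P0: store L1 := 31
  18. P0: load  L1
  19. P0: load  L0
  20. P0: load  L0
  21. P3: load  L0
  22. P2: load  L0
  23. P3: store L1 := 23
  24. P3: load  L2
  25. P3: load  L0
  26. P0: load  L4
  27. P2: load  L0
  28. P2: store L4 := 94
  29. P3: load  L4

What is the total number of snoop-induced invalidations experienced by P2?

  op1 P2: load  L0 → I/I/S/I on L0; bus BusRd; mem=10
  op2 P1: load  L0 → I/S/S/I on L0; bus BusRd; mem=10
  op3 P1: load  L0 → I/S/S/I on L0; bus (none); mem=10
  op4 P3: load  L1 → I/I/I/S on L1; bus BusRd; mem=20
  op5 P3: load  L3 → I/I/I/S on L3; bus BusRd; mem=60
  op6 P2: store L0 := 55 → I/I/M/I on L0; bus BusRdX; mem=10
  op7 P0: load  L4 → S/I/I/I on L4; bus BusRd; mem=20
  op8 P1: load  L2 → I/S/I/I on L2; bus BusRd; mem=20
  op9 P3: load  L3 → I/I/I/S on L3; bus (none); mem=60
  op10 P1: load  L0 → I/S/S/I on L0; bus BusRd Flush; mem=55
  op11 P3: store L2 := 5 → I/I/I/M on L2; bus BusRdX; mem=20
  op12 P2: load  L0 → I/S/S/I on L0; bus (none); mem=55
  op13 P1: store L0 := 35 → I/M/I/I on L0; bus BusRdX; mem=55
  op14 P0: store L0 := 39 → M/I/I/I on L0; bus BusRdX Flush; mem=35
  op15 P2: load  L4 → S/I/S/I on L4; bus BusRd; mem=20
  op16 P3: load  L1 → I/I/I/S on L1; bus (none); mem=20
  op17 P0: store L1 := 31 → M/I/I/I on L1; bus BusRdX; mem=20
  op18 P0: load  L1 → M/I/I/I on L1; bus (none); mem=20
  op19 P0: load  L0 → M/I/I/I on L0; bus (none); mem=35
  op20 P0: load  L0 → M/I/I/I on L0; bus (none); mem=35
  op21 P3: load  L0 → S/I/I/S on L0; bus BusRd Flush; mem=39
  op22 P2: load  L0 → S/I/S/S on L0; bus BusRd; mem=39
  op23 P3: store L1 := 23 → I/I/I/M on L1; bus BusRdX Flush; mem=31
  op24 P3: load  L2 → I/I/I/M on L2; bus (none); mem=20
  op25 P3: load  L0 → S/I/S/S on L0; bus (none); mem=39
  op26 P0: load  L4 → S/I/S/I on L4; bus (none); mem=20
  op27 P2: load  L0 → S/I/S/S on L0; bus (none); mem=39
  op28 P2: store L4 := 94 → I/I/M/I on L4; bus BusRdX; mem=20
  op29 P3: load  L4 → I/I/S/S on L4; bus BusRd Flush; mem=94

invalidations = 1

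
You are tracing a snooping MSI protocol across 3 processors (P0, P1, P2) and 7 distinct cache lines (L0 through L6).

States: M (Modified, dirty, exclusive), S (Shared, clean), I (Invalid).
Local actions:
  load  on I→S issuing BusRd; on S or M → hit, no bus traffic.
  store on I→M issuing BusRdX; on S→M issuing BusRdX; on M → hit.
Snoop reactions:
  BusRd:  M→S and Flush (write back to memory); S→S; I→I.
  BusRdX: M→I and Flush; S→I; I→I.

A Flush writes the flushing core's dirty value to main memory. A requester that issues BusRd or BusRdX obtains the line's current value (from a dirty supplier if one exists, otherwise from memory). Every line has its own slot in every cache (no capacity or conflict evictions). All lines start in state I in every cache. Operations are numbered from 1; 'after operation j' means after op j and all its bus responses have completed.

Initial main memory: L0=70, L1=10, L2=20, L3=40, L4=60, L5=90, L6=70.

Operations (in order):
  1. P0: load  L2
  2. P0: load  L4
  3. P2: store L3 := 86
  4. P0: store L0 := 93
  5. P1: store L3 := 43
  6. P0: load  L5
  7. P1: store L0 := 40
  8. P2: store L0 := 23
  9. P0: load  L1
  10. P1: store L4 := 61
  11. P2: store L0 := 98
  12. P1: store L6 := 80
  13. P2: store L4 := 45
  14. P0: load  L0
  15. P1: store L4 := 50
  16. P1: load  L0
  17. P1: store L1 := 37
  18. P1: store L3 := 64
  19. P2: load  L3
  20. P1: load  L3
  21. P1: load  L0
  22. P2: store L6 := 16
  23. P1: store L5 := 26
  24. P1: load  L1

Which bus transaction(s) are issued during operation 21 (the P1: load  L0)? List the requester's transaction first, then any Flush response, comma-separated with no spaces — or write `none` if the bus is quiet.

bus = none

1. P0: load  L2  bus=[BusRd]  L2: P0=S P1=I P2=I  mem[L2]=20
2. P0: load  L4  bus=[BusRd]  L4: P0=S P1=I P2=I  mem[L4]=60
3. P2: store L3 := 86  bus=[BusRdX]  L3: P0=I P1=I P2=M  mem[L3]=40
4. P0: store L0 := 93  bus=[BusRdX]  L0: P0=M P1=I P2=I  mem[L0]=70
5. P1: store L3 := 43  bus=[BusRdX,Flush]  L3: P0=I P1=M P2=I  mem[L3]=86
6. P0: load  L5  bus=[BusRd]  L5: P0=S P1=I P2=I  mem[L5]=90
7. P1: store L0 := 40  bus=[BusRdX,Flush]  L0: P0=I P1=M P2=I  mem[L0]=93
8. P2: store L0 := 23  bus=[BusRdX,Flush]  L0: P0=I P1=I P2=M  mem[L0]=40
9. P0: load  L1  bus=[BusRd]  L1: P0=S P1=I P2=I  mem[L1]=10
10. P1: store L4 := 61  bus=[BusRdX]  L4: P0=I P1=M P2=I  mem[L4]=60
11. P2: store L0 := 98  bus=[-]  L0: P0=I P1=I P2=M  mem[L0]=40
12. P1: store L6 := 80  bus=[BusRdX]  L6: P0=I P1=M P2=I  mem[L6]=70
13. P2: store L4 := 45  bus=[BusRdX,Flush]  L4: P0=I P1=I P2=M  mem[L4]=61
14. P0: load  L0  bus=[BusRd,Flush]  L0: P0=S P1=I P2=S  mem[L0]=98
15. P1: store L4 := 50  bus=[BusRdX,Flush]  L4: P0=I P1=M P2=I  mem[L4]=45
16. P1: load  L0  bus=[BusRd]  L0: P0=S P1=S P2=S  mem[L0]=98
17. P1: store L1 := 37  bus=[BusRdX]  L1: P0=I P1=M P2=I  mem[L1]=10
18. P1: store L3 := 64  bus=[-]  L3: P0=I P1=M P2=I  mem[L3]=86
19. P2: load  L3  bus=[BusRd,Flush]  L3: P0=I P1=S P2=S  mem[L3]=64
20. P1: load  L3  bus=[-]  L3: P0=I P1=S P2=S  mem[L3]=64
21. P1: load  L0  bus=[-]  L0: P0=S P1=S P2=S  mem[L0]=98
22. P2: store L6 := 16  bus=[BusRdX,Flush]  L6: P0=I P1=I P2=M  mem[L6]=80
23. P1: store L5 := 26  bus=[BusRdX]  L5: P0=I P1=M P2=I  mem[L5]=90
24. P1: load  L1  bus=[-]  L1: P0=I P1=M P2=I  mem[L1]=10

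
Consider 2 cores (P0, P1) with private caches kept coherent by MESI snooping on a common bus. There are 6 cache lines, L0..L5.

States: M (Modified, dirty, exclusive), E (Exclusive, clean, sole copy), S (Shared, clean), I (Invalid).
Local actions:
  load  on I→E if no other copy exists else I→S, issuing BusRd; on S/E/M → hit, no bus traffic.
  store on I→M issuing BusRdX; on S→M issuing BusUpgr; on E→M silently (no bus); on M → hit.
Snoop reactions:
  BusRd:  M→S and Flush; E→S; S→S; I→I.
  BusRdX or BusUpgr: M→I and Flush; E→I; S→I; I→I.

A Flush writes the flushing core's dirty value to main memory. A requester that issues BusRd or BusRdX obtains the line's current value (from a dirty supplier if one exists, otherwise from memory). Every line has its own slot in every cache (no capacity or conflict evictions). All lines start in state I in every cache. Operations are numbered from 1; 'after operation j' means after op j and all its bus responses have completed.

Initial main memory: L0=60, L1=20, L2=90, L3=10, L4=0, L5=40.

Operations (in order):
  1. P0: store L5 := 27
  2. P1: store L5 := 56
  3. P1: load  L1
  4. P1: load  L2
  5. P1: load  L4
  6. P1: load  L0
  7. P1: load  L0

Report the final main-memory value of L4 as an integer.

memory[L4] = 0

step 1: P0: store L5 := 27  ⟶  MI  (L5)  txn=BusRdX  M[L5]=40
step 2: P1: store L5 := 56  ⟶  IM  (L5)  txn=BusRdX+Flush  M[L5]=27
step 3: P1: load  L1  ⟶  IE  (L1)  txn=BusRd  M[L1]=20
step 4: P1: load  L2  ⟶  IE  (L2)  txn=BusRd  M[L2]=90
step 5: P1: load  L4  ⟶  IE  (L4)  txn=BusRd  M[L4]=0
step 6: P1: load  L0  ⟶  IE  (L0)  txn=BusRd  M[L0]=60
step 7: P1: load  L0  ⟶  IE  (L0)  txn=∅  M[L0]=60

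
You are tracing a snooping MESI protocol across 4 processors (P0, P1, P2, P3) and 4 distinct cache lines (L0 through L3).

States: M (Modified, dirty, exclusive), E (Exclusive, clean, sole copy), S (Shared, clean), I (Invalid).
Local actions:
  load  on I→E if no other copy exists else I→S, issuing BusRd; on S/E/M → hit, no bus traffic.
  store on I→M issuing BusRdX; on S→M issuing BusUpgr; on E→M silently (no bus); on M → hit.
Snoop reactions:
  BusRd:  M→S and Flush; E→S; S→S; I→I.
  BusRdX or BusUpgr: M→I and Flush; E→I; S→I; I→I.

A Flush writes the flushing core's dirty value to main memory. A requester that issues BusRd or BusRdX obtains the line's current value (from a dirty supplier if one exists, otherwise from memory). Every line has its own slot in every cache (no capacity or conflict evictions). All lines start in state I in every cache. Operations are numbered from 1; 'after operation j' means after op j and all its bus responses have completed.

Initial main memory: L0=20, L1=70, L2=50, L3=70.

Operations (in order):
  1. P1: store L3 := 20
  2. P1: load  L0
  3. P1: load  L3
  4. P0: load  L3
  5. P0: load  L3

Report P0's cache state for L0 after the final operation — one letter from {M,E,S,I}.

state = I

  op1 P1: store L3 := 20 → I/M/I/I on L3; bus BusRdX; mem=70
  op2 P1: load  L0 → I/E/I/I on L0; bus BusRd; mem=20
  op3 P1: load  L3 → I/M/I/I on L3; bus (none); mem=70
  op4 P0: load  L3 → S/S/I/I on L3; bus BusRd Flush; mem=20
  op5 P0: load  L3 → S/S/I/I on L3; bus (none); mem=20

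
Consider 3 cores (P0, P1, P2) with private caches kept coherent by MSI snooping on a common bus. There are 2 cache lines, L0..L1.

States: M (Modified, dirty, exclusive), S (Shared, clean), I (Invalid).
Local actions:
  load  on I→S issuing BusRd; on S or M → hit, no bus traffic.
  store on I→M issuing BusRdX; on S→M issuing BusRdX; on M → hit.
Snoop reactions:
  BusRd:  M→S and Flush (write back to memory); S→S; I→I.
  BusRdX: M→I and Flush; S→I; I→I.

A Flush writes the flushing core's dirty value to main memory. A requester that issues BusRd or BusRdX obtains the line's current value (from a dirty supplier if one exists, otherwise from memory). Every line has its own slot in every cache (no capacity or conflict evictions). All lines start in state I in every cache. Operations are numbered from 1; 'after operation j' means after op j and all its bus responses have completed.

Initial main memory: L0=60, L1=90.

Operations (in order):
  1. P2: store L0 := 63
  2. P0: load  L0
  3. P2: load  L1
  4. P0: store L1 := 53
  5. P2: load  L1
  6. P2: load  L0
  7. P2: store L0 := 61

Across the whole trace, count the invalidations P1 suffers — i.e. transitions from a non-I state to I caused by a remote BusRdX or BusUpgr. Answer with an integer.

invalidations = 0

[1] P2: store L0 := 63 | P0:I, P1:I, P2:M(63) | bus: BusRdX
[2] P0: load  L0 | P0:S(63), P1:I, P2:S(63) | bus: BusRd,Flush
[3] P2: load  L1 | P0:I, P1:I, P2:S(90) | bus: BusRd
[4] P0: store L1 := 53 | P0:M(53), P1:I, P2:I | bus: BusRdX
[5] P2: load  L1 | P0:S(53), P1:I, P2:S(53) | bus: BusRd,Flush
[6] P2: load  L0 | P0:S(63), P1:I, P2:S(63) | bus: none
[7] P2: store L0 := 61 | P0:I, P1:I, P2:M(61) | bus: BusRdX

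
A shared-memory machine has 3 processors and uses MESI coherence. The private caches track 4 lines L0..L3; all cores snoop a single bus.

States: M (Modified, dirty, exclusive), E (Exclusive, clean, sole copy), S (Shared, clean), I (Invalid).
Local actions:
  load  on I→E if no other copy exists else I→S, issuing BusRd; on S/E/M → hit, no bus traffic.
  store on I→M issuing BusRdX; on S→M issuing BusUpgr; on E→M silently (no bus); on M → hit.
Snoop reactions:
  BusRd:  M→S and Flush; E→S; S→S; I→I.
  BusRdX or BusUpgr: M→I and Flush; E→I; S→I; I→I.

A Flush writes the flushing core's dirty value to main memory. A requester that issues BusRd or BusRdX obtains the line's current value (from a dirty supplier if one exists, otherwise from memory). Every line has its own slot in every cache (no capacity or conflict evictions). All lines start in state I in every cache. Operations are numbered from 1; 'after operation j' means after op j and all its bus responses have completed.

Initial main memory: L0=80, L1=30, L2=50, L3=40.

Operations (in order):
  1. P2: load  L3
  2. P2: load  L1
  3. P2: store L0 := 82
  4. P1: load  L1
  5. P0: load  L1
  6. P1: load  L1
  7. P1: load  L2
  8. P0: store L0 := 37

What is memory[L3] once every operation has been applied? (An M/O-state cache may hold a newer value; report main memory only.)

[1] P2: load  L3 | P0:I, P1:I, P2:E(40) | bus: BusRd
[2] P2: load  L1 | P0:I, P1:I, P2:E(30) | bus: BusRd
[3] P2: store L0 := 82 | P0:I, P1:I, P2:M(82) | bus: BusRdX
[4] P1: load  L1 | P0:I, P1:S(30), P2:S(30) | bus: BusRd
[5] P0: load  L1 | P0:S(30), P1:S(30), P2:S(30) | bus: BusRd
[6] P1: load  L1 | P0:S(30), P1:S(30), P2:S(30) | bus: none
[7] P1: load  L2 | P0:I, P1:E(50), P2:I | bus: BusRd
[8] P0: store L0 := 37 | P0:M(37), P1:I, P2:I | bus: BusRdX,Flush

memory[L3] = 40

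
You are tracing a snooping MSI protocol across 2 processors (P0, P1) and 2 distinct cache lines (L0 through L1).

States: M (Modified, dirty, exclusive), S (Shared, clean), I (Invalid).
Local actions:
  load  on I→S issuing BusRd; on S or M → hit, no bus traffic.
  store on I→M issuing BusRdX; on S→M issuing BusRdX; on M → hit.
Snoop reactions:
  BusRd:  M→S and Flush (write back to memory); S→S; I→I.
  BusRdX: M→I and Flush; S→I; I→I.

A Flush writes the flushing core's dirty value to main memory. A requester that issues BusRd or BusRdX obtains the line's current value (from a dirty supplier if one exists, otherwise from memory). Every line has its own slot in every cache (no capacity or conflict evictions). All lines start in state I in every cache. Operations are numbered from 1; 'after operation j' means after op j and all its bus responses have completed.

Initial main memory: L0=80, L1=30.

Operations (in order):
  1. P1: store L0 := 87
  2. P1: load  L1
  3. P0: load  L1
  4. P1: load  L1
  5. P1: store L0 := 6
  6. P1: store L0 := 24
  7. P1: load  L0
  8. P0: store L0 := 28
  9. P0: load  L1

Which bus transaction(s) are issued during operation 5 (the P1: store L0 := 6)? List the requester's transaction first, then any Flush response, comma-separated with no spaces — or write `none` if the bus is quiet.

step 1: P1: store L0 := 87  ⟶  IM  (L0)  txn=BusRdX  M[L0]=80
step 2: P1: load  L1  ⟶  IS  (L1)  txn=BusRd  M[L1]=30
step 3: P0: load  L1  ⟶  SS  (L1)  txn=BusRd  M[L1]=30
step 4: P1: load  L1  ⟶  SS  (L1)  txn=∅  M[L1]=30
step 5: P1: store L0 := 6  ⟶  IM  (L0)  txn=∅  M[L0]=80
step 6: P1: store L0 := 24  ⟶  IM  (L0)  txn=∅  M[L0]=80
step 7: P1: load  L0  ⟶  IM  (L0)  txn=∅  M[L0]=80
step 8: P0: store L0 := 28  ⟶  MI  (L0)  txn=BusRdX+Flush  M[L0]=24
step 9: P0: load  L1  ⟶  SS  (L1)  txn=∅  M[L1]=30

bus = none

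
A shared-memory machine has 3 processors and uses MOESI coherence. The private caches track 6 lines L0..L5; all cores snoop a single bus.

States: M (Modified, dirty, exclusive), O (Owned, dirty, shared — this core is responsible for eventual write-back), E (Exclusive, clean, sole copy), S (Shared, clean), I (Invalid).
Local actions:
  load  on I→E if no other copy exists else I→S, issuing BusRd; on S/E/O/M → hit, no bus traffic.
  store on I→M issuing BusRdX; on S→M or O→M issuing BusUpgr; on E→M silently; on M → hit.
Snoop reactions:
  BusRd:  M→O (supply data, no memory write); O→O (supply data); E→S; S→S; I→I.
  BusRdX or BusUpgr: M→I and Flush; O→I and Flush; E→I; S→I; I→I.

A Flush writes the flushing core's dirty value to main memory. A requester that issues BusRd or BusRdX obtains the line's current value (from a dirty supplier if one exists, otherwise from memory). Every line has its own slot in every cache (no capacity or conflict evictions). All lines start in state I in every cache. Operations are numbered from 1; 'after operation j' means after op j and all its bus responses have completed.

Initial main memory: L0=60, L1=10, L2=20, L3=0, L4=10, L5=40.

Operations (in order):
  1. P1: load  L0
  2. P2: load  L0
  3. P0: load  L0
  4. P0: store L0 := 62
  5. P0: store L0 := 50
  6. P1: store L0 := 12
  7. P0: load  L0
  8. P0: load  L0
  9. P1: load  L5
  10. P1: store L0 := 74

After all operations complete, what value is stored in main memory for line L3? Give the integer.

memory[L3] = 0

  op1 P1: load  L0 → I/E/I on L0; bus BusRd; mem=60
  op2 P2: load  L0 → I/S/S on L0; bus BusRd; mem=60
  op3 P0: load  L0 → S/S/S on L0; bus BusRd; mem=60
  op4 P0: store L0 := 62 → M/I/I on L0; bus BusUpgr; mem=60
  op5 P0: store L0 := 50 → M/I/I on L0; bus (none); mem=60
  op6 P1: store L0 := 12 → I/M/I on L0; bus BusRdX Flush; mem=50
  op7 P0: load  L0 → S/O/I on L0; bus BusRd; mem=50
  op8 P0: load  L0 → S/O/I on L0; bus (none); mem=50
  op9 P1: load  L5 → I/E/I on L5; bus BusRd; mem=40
  op10 P1: store L0 := 74 → I/M/I on L0; bus BusUpgr; mem=50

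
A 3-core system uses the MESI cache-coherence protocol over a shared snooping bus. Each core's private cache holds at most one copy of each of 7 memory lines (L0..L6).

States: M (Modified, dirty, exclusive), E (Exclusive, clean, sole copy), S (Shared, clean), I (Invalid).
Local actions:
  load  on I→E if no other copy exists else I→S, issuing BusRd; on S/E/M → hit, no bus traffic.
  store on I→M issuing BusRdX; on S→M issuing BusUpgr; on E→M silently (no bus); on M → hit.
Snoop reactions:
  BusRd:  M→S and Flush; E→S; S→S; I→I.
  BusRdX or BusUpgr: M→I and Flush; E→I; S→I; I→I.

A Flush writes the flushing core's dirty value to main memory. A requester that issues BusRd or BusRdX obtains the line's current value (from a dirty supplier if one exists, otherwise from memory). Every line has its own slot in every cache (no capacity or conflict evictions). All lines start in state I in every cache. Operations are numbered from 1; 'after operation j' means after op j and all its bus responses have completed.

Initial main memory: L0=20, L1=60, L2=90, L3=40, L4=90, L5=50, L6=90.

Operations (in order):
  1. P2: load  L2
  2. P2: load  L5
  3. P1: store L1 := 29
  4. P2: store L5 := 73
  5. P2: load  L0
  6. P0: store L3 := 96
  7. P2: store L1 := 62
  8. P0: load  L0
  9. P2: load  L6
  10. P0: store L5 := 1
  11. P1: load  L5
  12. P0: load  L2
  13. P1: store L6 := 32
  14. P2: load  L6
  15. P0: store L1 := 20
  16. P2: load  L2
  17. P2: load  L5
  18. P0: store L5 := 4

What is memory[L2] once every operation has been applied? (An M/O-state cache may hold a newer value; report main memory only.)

  op1 P2: load  L2 → I/I/E on L2; bus BusRd; mem=90
  op2 P2: load  L5 → I/I/E on L5; bus BusRd; mem=50
  op3 P1: store L1 := 29 → I/M/I on L1; bus BusRdX; mem=60
  op4 P2: store L5 := 73 → I/I/M on L5; bus (none); mem=50
  op5 P2: load  L0 → I/I/E on L0; bus BusRd; mem=20
  op6 P0: store L3 := 96 → M/I/I on L3; bus BusRdX; mem=40
  op7 P2: store L1 := 62 → I/I/M on L1; bus BusRdX Flush; mem=29
  op8 P0: load  L0 → S/I/S on L0; bus BusRd; mem=20
  op9 P2: load  L6 → I/I/E on L6; bus BusRd; mem=90
  op10 P0: store L5 := 1 → M/I/I on L5; bus BusRdX Flush; mem=73
  op11 P1: load  L5 → S/S/I on L5; bus BusRd Flush; mem=1
  op12 P0: load  L2 → S/I/S on L2; bus BusRd; mem=90
  op13 P1: store L6 := 32 → I/M/I on L6; bus BusRdX; mem=90
  op14 P2: load  L6 → I/S/S on L6; bus BusRd Flush; mem=32
  op15 P0: store L1 := 20 → M/I/I on L1; bus BusRdX Flush; mem=62
  op16 P2: load  L2 → S/I/S on L2; bus (none); mem=90
  op17 P2: load  L5 → S/S/S on L5; bus BusRd; mem=1
  op18 P0: store L5 := 4 → M/I/I on L5; bus BusUpgr; mem=1

memory[L2] = 90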